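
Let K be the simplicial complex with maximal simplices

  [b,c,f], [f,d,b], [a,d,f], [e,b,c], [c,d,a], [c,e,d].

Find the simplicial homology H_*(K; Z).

H_0 = Z,  H_1 = Z,  H_2 = 0.

Take the total order a < b < c < d < e < f on the vertex set. Then K (dimension 2) consists of the simplices:

  0-simplices (6): a, b, c, d, e, f
  1-simplices (12): ac, ad, af, bc, bd, be, bf, cd, ce, cf, de, df
  2-simplices (6): acd, adf, bce, bcf, bdf, cde

Hence C_0 ≅ Z^6, C_1 ≅ Z^12, C_2 ≅ Z^6.

The boundary map ∂_1: C_1 → C_0 maps an edge to its endpoints' difference, ∂[p,q] = q − p. For instance
  ∂de = e − d.
The resulting 6×12 matrix has rank 5, and its Smith normal form has invariant factors (1,1,1,1,1).

Boundary ∂_2: C_2 → C_1 maps a triangle to the signed sum of its edges. For instance
  ∂bcf = cf − bf + bc,
  ∂adf = df − af + ad.
This gives a 12×6 integer matrix of rank 6; reducing to Smith normal form yields diagonal entries (1,1,1,1,1,1).

From H_k ≅ ker(∂_k) / im(∂_{k+1}) we obtain:

  H_0: rank C_0 − rank ∂_1 = 6 − 5 = 1, and the invariant factors of ∂_1 are all 1, so H_0 = Z.
  H_1: rank ker ∂_1 − rank ∂_2 = (12 − 5) − 6 = 1, and the invariant factors of ∂_2 are all 1, so H_1 = Z.
  H_2: rank ker ∂_2 − rank ∂_3 = (6 − 6) − 0 = 0, and there is no ∂_3, so H_2 = 0.

(K is a triangulation of the cylinder S^1 x I.)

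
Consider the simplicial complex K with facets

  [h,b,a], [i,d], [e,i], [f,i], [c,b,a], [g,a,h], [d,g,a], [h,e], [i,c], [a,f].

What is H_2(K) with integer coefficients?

Order the vertices as a < b < c < d < e < f < g < h < i. Listing each simplex with vertices in this order, K has dimension 2 with simplices:

  0-simplices (9): a, b, c, d, e, f, g, h, i
  1-simplices (15): ab, ac, ad, af, ag, ah, bc, bh, ci, dg, di, eh, ei, fi, gh
  2-simplices (4): abc, abh, adg, agh

so the chain groups are C_0 ≅ Z^9, C_1 ≅ Z^15, C_2 ≅ Z^4.

∂_1: C_1 → C_0 sends each edge [p,q] (with p < q) to q − p.
As a 9×15 matrix over Z this has rank 8, with invariant factors (1,1,1,1,1,1,1,1).

Boundary ∂_2: C_2 → C_1 acts by ∂[p,q,r] = [q,r] − [p,r] + [p,q]. For instance
  ∂abh = bh − ah + ab,
  ∂adg = dg − ag + ad.
This gives a 15×4 integer matrix of rank 4; reducing to Smith normal form yields diagonal entries (1,1,1,1).

Now H_k = ker ∂_k / im ∂_{k+1}, so:

  H_2: rank ker ∂_2 − rank ∂_3 = (4 − 4) − 0 = 0, and there is no ∂_3, so H_2 = 0.

H_2 ≅ 0.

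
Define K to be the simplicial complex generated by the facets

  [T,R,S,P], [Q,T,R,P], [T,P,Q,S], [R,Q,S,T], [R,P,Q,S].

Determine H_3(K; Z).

H_3 ≅ Z.

Fix the vertex order P < Q < R < S < T and write every simplex with vertices in increasing order. Then dim K = 3 and the simplices of K are:

  0-simplices (5): P, Q, R, S, T
  1-simplices (10): PQ, PR, PS, PT, QR, QS, QT, RS, RT, ST
  2-simplices (10): PQR, PQS, PQT, PRS, PRT, PST, QRS, QRT, QST, RST
  3-simplices (5): PQRS, PQRT, PQST, PRST, QRST

so the chain groups are C_0 ≅ Z^5, C_1 ≅ Z^10, C_2 ≅ Z^10, C_3 ≅ Z^5.

The boundary map ∂_1: C_1 → C_0 is given by ∂[p,q] = [q] − [p].
As a 5×10 matrix over Z this has rank 4, with invariant factors (1,1,1,1).

∂_2: C_2 → C_1 sends each 2-simplex [p,q,r] to [q,r] − [p,r] + [p,q]. For instance
  ∂PQR = QR − PR + PQ,
  ∂RST = ST − RT + RS.
As a 10×10 matrix over Z this has rank 6, with invariant factors (1,1,1,1,1,1).

Boundary ∂_3: C_3 → C_2 sends each 3-simplex σ to the alternating sum Σ_i (−1)^i (σ with its i-th vertex removed). For instance
  ∂PQRS = QRS − PRS + PQS − PQR,
  ∂PQST = QST − PST + PQT − PQS.
As a 10×5 matrix over Z this has rank 4, with invariant factors (1,1,1,1).

Computing H_k = (kernel of ∂_k) / (image of ∂_{k+1}):

  H_3: rank ker ∂_3 − rank ∂_4 = (5 − 4) − 0 = 1, and there is no ∂_4, so H_3 = Z.

(K is a triangulation of the 3-sphere S^3.)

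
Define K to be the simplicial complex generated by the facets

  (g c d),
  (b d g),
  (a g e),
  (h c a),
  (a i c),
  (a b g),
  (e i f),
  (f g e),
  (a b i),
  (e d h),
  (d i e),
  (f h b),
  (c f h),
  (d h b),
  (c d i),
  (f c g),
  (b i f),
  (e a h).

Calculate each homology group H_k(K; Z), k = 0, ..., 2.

We work with the vertex ordering a < b < c < d < e < f < g < h < i. The simplices of K, each written with vertices in increasing order, are:

  0-simplices (9): a, b, c, d, e, f, g, h, i
  1-simplices (27): ab, ac, ae, ag, ah, ai, bd, bf, bg, bh, bi, cd, cf, cg, ch, ci, de, dg, dh, di, ef, eg, eh, ei, fg, fh, fi
  2-simplices (18): abg, abi, ach, aci, aeg, aeh, bdg, bdh, bfh, bfi, cdg, cdi, cfg, cfh, deh, dei, efg, efi

Hence C_0 ≅ Z^9, C_1 ≅ Z^27, C_2 ≅ Z^18.

The boundary map ∂_1: C_1 → C_0 maps an edge to its endpoints' difference, ∂[p,q] = q − p.
The 9×27 boundary matrix has rank 8 and Smith normal form diag(1,1,1,1,1,1,1,1).

∂_2: C_2 → C_1 acts by ∂[p,q,r] = [q,r] − [p,r] + [p,q]. For instance
  ∂bdg = dg − bg + bd,
  ∂cfg = fg − cg + cf.
As a 27×18 matrix over Z this has rank 17, with invariant factors (1,1,1,1,1,1,1,1,1,1,1,1,1,1,1,1,1).

From H_k ≅ ker(∂_k) / im(∂_{k+1}) we obtain:

  H_0: rank C_0 − rank ∂_1 = 9 − 8 = 1, and the invariant factors of ∂_1 are all 1, so H_0 = Z.
  H_1: rank ker ∂_1 − rank ∂_2 = (27 − 8) − 17 = 2, and the invariant factors of ∂_2 are all 1, so H_1 = Z^2.
  H_2: rank ker ∂_2 − rank ∂_3 = (18 − 17) − 0 = 1, and there is no ∂_3, so H_2 = Z.

As a check, the Euler characteristic is 9 − 27 + 18 = 0, which agrees with 1 − 2 + 1 = 0.

H_0 = Z,  H_1 = Z^2,  H_2 = Z.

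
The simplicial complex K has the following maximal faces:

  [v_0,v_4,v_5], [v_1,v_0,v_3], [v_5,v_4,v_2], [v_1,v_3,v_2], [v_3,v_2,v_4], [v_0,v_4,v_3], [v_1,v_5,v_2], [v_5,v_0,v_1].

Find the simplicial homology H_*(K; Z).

H_0 = Z,  H_1 = 0,  H_2 = Z.

We work with the vertex ordering v_0 < v_1 < v_2 < v_3 < v_4 < v_5. The simplices of K, each written with vertices in increasing order, are:

  0-simplices (6): [v_0], [v_1], [v_2], [v_3], [v_4], [v_5]
  1-simplices (12): [v_0,v_1], [v_0,v_3], [v_0,v_4], [v_0,v_5], [v_1,v_2], [v_1,v_3], [v_1,v_5], [v_2,v_3], [v_2,v_4], [v_2,v_5], [v_3,v_4], [v_4,v_5]
  2-simplices (8): [v_0,v_1,v_3], [v_0,v_1,v_5], [v_0,v_3,v_4], [v_0,v_4,v_5], [v_1,v_2,v_3], [v_1,v_2,v_5], [v_2,v_3,v_4], [v_2,v_4,v_5]

so the chain groups are C_0 ≅ Z^6, C_1 ≅ Z^12, C_2 ≅ Z^8.

Boundary ∂_1: C_1 → C_0 maps an edge to its endpoints' difference, ∂[p,q] = q − p. For instance
  ∂[v_0,v_4] = [v_4] − [v_0].
This gives a 6×12 integer matrix of rank 5; reducing to Smith normal form yields diagonal entries (1,1,1,1,1).

The boundary map ∂_2: C_2 → C_1 maps a triangle to the signed sum of its edges. For instance
  ∂[v_0,v_4,v_5] = [v_4,v_5] − [v_0,v_5] + [v_0,v_4],
  ∂[v_0,v_3,v_4] = [v_3,v_4] − [v_0,v_4] + [v_0,v_3].
As a 12×8 matrix over Z this has rank 7, with invariant factors (1,1,1,1,1,1,1).

Now H_k = ker ∂_k / im ∂_{k+1}, so:

  H_0: rank C_0 − rank ∂_1 = 6 − 5 = 1, and the invariant factors of ∂_1 are all 1, so H_0 = Z.
  H_1: rank ker ∂_1 − rank ∂_2 = (12 − 5) − 7 = 0, and the invariant factors of ∂_2 are all 1, so H_1 = 0.
  H_2: rank ker ∂_2 − rank ∂_3 = (8 − 7) − 0 = 1, and there is no ∂_3, so H_2 = Z.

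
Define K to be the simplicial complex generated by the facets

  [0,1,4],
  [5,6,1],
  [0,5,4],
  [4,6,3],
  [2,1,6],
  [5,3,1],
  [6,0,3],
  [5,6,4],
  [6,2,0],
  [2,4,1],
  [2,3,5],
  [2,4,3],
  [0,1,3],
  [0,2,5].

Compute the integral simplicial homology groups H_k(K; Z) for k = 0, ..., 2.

H_0 ≅ Z,  H_1 ≅ Z^2,  H_2 ≅ Z.

We work with the vertex ordering 0 < 1 < 2 < 3 < 4 < 5 < 6. The simplices of K, each written with vertices in increasing order, are:

  0-simplices (7): [0], [1], [2], [3], [4], [5], [6]
  1-simplices (21): [0,1], [0,2], [0,3], [0,4], [0,5], [0,6], [1,2], [1,3], [1,4], [1,5], [1,6], [2,3], [2,4], [2,5], [2,6], [3,4], [3,5], [3,6], [4,5], [4,6], [5,6]
  2-simplices (14): [0,1,3], [0,1,4], [0,2,5], [0,2,6], [0,3,6], [0,4,5], [1,2,4], [1,2,6], [1,3,5], [1,5,6], [2,3,4], [2,3,5], [3,4,6], [4,5,6]

Hence C_0 ≅ Z^7, C_1 ≅ Z^21, C_2 ≅ Z^14.

The boundary map ∂_1: C_1 → C_0 is given by ∂[p,q] = [q] − [p]. For instance
  ∂[3,4] = [4] − [3].
The resulting 7×21 matrix has rank 6, and its Smith normal form has invariant factors (1,1,1,1,1,1).

Boundary ∂_2: C_2 → C_1 maps a triangle to the signed sum of its edges. For instance
  ∂[2,3,4] = [3,4] − [2,4] + [2,3],
  ∂[2,3,5] = [3,5] − [2,5] + [2,3].
The 21×14 boundary matrix has rank 13 and Smith normal form diag(1,1,1,1,1,1,1,1,1,1,1,1,1).

Computing H_k = (kernel of ∂_k) / (image of ∂_{k+1}):

  H_0: rank C_0 − rank ∂_1 = 7 − 6 = 1, and the invariant factors of ∂_1 are all 1, so H_0 ≅ Z.
  H_1: rank ker ∂_1 − rank ∂_2 = (21 − 6) − 13 = 2, and the invariant factors of ∂_2 are all 1, so H_1 ≅ Z^2.
  H_2: rank ker ∂_2 − rank ∂_3 = (14 − 13) − 0 = 1, and there is no ∂_3, so H_2 ≅ Z.

As a check, the Euler characteristic is 7 − 21 + 14 = 0, which agrees with 1 − 2 + 1 = 0.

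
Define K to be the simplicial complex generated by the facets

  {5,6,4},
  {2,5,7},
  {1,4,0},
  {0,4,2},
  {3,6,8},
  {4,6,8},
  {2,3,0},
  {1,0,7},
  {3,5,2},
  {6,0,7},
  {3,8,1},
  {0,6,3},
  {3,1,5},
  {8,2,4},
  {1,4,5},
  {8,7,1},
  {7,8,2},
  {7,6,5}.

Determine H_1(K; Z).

Order the vertices as 0 < 1 < 2 < 3 < 4 < 5 < 6 < 7 < 8. Listing each simplex with vertices in this order, K has dimension 2 with simplices:

  0-simplices (9): [0], [1], [2], [3], [4], [5], [6], [7], [8]
  1-simplices (27): (27 of them)
  2-simplices (18): [0,1,4], [0,1,7], [0,2,3], [0,2,4], [0,3,6], [0,6,7], [1,3,5], [1,3,8], [1,4,5], [1,7,8], [2,3,5], [2,4,8], [2,5,7], [2,7,8], [3,6,8], [4,5,6], [4,6,8], [5,6,7]

Hence C_0 ≅ Z^9, C_1 ≅ Z^27, C_2 ≅ Z^18.

The boundary map ∂_1: C_1 → C_0 maps an edge to its endpoints' difference, ∂[p,q] = q − p.
The resulting 9×27 matrix has rank 8, and its Smith normal form has invariant factors (1,1,1,1,1,1,1,1).

∂_2: C_2 → C_1 acts by ∂[p,q,r] = [q,r] − [p,r] + [p,q]. For instance
  ∂[1,3,5] = [3,5] − [1,5] + [1,3],
  ∂[0,6,7] = [6,7] − [0,7] + [0,6].
The resulting 27×18 matrix has rank 17, and its Smith normal form has invariant factors (1,1,1,1,1,1,1,1,1,1,1,1,1,1,1,1,1).

Reading off H_k = ker ∂_k / im ∂_{k+1}:

  H_1: rank ker ∂_1 − rank ∂_2 = (27 − 8) − 17 = 2, and the invariant factors of ∂_2 are all 1, so H_1 = Z^2.

H_1 = Z^2.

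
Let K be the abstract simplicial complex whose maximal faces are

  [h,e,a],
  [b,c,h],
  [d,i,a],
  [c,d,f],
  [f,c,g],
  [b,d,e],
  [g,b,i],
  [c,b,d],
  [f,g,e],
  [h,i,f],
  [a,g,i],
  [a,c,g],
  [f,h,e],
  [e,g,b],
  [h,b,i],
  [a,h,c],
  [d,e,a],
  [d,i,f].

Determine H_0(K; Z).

Fix the vertex order a < b < c < d < e < f < g < h < i and write every simplex with vertices in increasing order. Then dim K = 2 and the simplices of K are:

  0-simplices (9): a, b, c, d, e, f, g, h, i
  1-simplices (27): ac, ad, ae, ag, ah, ai, bc, bd, be, bg, bh, bi, cd, cf, cg, ch, de, df, di, ef, eg, eh, fg, fh, fi, gi, hi
  2-simplices (18): acg, ach, ade, adi, aeh, agi, bcd, bch, bde, beg, bgi, bhi, cdf, cfg, dfi, efg, efh, fhi

Hence C_0 ≅ Z^9, C_1 ≅ Z^27, C_2 ≅ Z^18.

Boundary ∂_1: C_1 → C_0 sends each edge [p,q] (with p < q) to q − p. For instance
  ∂ef = f − e.
This gives a 9×27 integer matrix of rank 8; reducing to Smith normal form yields diagonal entries (1,1,1,1,1,1,1,1).

Boundary ∂_2: C_2 → C_1 maps a triangle to the signed sum of its edges. For instance
  ∂fhi = hi − fi + fh,
  ∂efg = fg − eg + ef.
As a 27×18 matrix over Z this has rank 17, with invariant factors (1,1,1,1,1,1,1,1,1,1,1,1,1,1,1,1,1).

Computing H_k = (kernel of ∂_k) / (image of ∂_{k+1}):

  H_0: rank C_0 − rank ∂_1 = 9 − 8 = 1, and the invariant factors of ∂_1 are all 1, so H_0 = Z.

H_0 ≅ Z.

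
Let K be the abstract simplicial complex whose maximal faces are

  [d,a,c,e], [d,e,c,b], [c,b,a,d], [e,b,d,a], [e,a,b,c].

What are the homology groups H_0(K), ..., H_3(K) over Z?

Order the vertices as a < b < c < d < e. Listing each simplex with vertices in this order, K has dimension 3 with simplices:

  0-simplices (5): a, b, c, d, e
  1-simplices (10): ab, ac, ad, ae, bc, bd, be, cd, ce, de
  2-simplices (10): abc, abd, abe, acd, ace, ade, bcd, bce, bde, cde
  3-simplices (5): abcd, abce, abde, acde, bcde

Hence C_0 ≅ Z^5, C_1 ≅ Z^10, C_2 ≅ Z^10, C_3 ≅ Z^5.

Boundary ∂_1: C_1 → C_0 maps an edge to its endpoints' difference, ∂[p,q] = q − p.
As a 5×10 matrix over Z this has rank 4, with invariant factors (1,1,1,1).

Boundary ∂_2: C_2 → C_1 acts by ∂[p,q,r] = [q,r] − [p,r] + [p,q]. For instance
  ∂bcd = cd − bd + bc,
  ∂abc = bc − ac + ab.
The 10×10 boundary matrix has rank 6 and Smith normal form diag(1,1,1,1,1,1).

The boundary map ∂_3: C_3 → C_2 sends each 3-simplex σ to the alternating sum Σ_i (−1)^i (σ with its i-th vertex removed). For instance
  ∂abde = bde − ade + abe − abd,
  ∂bcde = cde − bde + bce − bcd.
As a 10×5 matrix over Z this has rank 4, with invariant factors (1,1,1,1).

Reading off H_k = ker ∂_k / im ∂_{k+1}:

  H_0: rank C_0 − rank ∂_1 = 5 − 4 = 1, and the invariant factors of ∂_1 are all 1, so H_0 ≅ Z.
  H_1: rank ker ∂_1 − rank ∂_2 = (10 − 4) − 6 = 0, and the invariant factors of ∂_2 are all 1, so H_1 ≅ 0.
  H_2: rank ker ∂_2 − rank ∂_3 = (10 − 6) − 4 = 0, and the invariant factors of ∂_3 are all 1, so H_2 ≅ 0.
  H_3: rank ker ∂_3 − rank ∂_4 = (5 − 4) − 0 = 1, and there is no ∂_4, so H_3 ≅ Z.

(K is a triangulation of the 3-sphere S^3.)

H_0 = Z,  H_1 = 0,  H_2 = 0,  H_3 = Z.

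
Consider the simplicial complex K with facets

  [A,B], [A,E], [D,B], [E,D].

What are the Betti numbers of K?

b_0 = 1, b_1 = 1.

We work with the vertex ordering A < B < D < E. The simplices of K, each written with vertices in increasing order, are:

  0-simplices (4): A, B, D, E
  1-simplices (4): AB, AE, BD, DE

giving chain groups C_0 ≅ Z^4, C_1 ≅ Z^4.

∂_1: C_1 → C_0 is given by ∂[p,q] = [q] − [p]. For instance
  ∂BD = D − B.
As a 4×4 matrix over Z this has rank 3, with invariant factors (1,1,1).

From H_k ≅ ker(∂_k) / im(∂_{k+1}) we obtain:

  H_0: rank C_0 − rank ∂_1 = 4 − 3 = 1, and the invariant factors of ∂_1 are all 1, so H_0 = Z.
  H_1: rank ker ∂_1 − rank ∂_2 = (4 − 3) − 0 = 1, and there is no ∂_2, so H_1 = Z.

Hence the Betti numbers are b_0 = 1, b_1 = 1.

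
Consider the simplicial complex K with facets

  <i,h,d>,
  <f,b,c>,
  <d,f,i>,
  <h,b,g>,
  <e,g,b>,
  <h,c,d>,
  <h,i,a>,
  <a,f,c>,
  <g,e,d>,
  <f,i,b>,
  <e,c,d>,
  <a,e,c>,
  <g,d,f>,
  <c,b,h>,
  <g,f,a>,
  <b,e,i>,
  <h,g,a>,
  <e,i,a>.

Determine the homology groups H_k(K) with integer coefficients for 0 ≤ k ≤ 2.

H_0 = Z,  H_1 = Z^2,  H_2 = Z.

Order the vertices as a < b < c < d < e < f < g < h < i. Listing each simplex with vertices in this order, K has dimension 2 with simplices:

  0-simplices (9): a, b, c, d, e, f, g, h, i
  1-simplices (27): ac, ae, af, ag, ah, ai, bc, be, bf, bg, bh, bi, cd, ce, cf, ch, de, df, dg, dh, di, eg, ei, fg, fi, gh, hi
  2-simplices (18): ace, acf, aei, afg, agh, ahi, bcf, bch, beg, bei, bfi, bgh, cde, cdh, deg, dfg, dfi, dhi

giving chain groups C_0 ≅ Z^9, C_1 ≅ Z^27, C_2 ≅ Z^18.

The boundary map ∂_1: C_1 → C_0 sends each edge [p,q] (with p < q) to q − p. For instance
  ∂ei = i − e.
The 9×27 boundary matrix has rank 8 and Smith normal form diag(1,1,1,1,1,1,1,1).

The boundary map ∂_2: C_2 → C_1 sends each 2-simplex [p,q,r] to [q,r] − [p,r] + [p,q]. For instance
  ∂agh = gh − ah + ag,
  ∂bfi = fi − bi + bf.
This gives a 27×18 integer matrix of rank 17; reducing to Smith normal form yields diagonal entries (1,1,1,1,1,1,1,1,1,1,1,1,1,1,1,1,1).

From H_k ≅ ker(∂_k) / im(∂_{k+1}) we obtain:

  H_0: rank C_0 − rank ∂_1 = 9 − 8 = 1, and the invariant factors of ∂_1 are all 1, so H_0 ≅ Z.
  H_1: rank ker ∂_1 − rank ∂_2 = (27 − 8) − 17 = 2, and the invariant factors of ∂_2 are all 1, so H_1 ≅ Z^2.
  H_2: rank ker ∂_2 − rank ∂_3 = (18 − 17) − 0 = 1, and there is no ∂_3, so H_2 ≅ Z.

(K is a triangulation of the torus T^2.)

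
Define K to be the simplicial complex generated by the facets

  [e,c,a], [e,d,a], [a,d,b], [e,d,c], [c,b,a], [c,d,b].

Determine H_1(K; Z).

We work with the vertex ordering a < b < c < d < e. The simplices of K, each written with vertices in increasing order, are:

  0-simplices (5): a, b, c, d, e
  1-simplices (9): ab, ac, ad, ae, bc, bd, cd, ce, de
  2-simplices (6): abc, abd, ace, ade, bcd, cde

so the chain groups are C_0 ≅ Z^5, C_1 ≅ Z^9, C_2 ≅ Z^6.

Boundary ∂_1: C_1 → C_0 sends each edge [p,q] (with p < q) to q − p.
The 5×9 boundary matrix has rank 4 and Smith normal form diag(1,1,1,1).

Boundary ∂_2: C_2 → C_1 sends each 2-simplex [p,q,r] to [q,r] − [p,r] + [p,q]. For instance
  ∂abc = bc − ac + ab,
  ∂ade = de − ae + ad.
As a 9×6 matrix over Z this has rank 5, with invariant factors (1,1,1,1,1).

Reading off H_k = ker ∂_k / im ∂_{k+1}:

  H_1: rank ker ∂_1 − rank ∂_2 = (9 − 4) − 5 = 0, and the invariant factors of ∂_2 are all 1, so H_1 = 0.

(K is a triangulation of the 2-sphere S^2.)

H_1 ≅ 0.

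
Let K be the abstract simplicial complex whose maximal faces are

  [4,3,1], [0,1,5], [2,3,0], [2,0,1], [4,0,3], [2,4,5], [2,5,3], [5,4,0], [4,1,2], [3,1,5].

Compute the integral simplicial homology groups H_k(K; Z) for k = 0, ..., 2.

K has 6 vertices, 15 edges, 10 triangles.
rank ∂_0 = 0, rank ∂_1 = 5 ⇒ b_0 = 6 − 0 − 5 = 1; all invariant factors of ∂_1 are 1 so no torsion. So H_0 = Z.
rank ∂_1 = 5, rank ∂_2 = 10 ⇒ b_1 = 15 − 5 − 10 = 0; ∂_2 has invariant factor(s) [2] giving torsion. So H_1 = Z/2.
rank ∂_2 = 10, rank ∂_3 = 0 ⇒ b_2 = 10 − 10 − 0 = 0. So H_2 = 0.

H_0 = Z,  H_1 = Z/2,  H_2 = 0.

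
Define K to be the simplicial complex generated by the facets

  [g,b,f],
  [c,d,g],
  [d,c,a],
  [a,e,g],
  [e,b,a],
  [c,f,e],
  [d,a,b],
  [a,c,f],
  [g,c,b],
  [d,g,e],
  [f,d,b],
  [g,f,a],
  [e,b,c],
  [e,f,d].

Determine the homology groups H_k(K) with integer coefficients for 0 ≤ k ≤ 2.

H_0 = Z,  H_1 = Z^2,  H_2 = Z.

Take the total order a < b < c < d < e < f < g on the vertex set. Then K (dimension 2) consists of the simplices:

  0-simplices (7): a, b, c, d, e, f, g
  1-simplices (21): ab, ac, ad, ae, af, ag, bc, bd, be, bf, bg, cd, ce, cf, cg, de, df, dg, ef, eg, fg
  2-simplices (14): abd, abe, acd, acf, aeg, afg, bce, bcg, bdf, bfg, cdg, cef, def, deg

Hence C_0 ≅ Z^7, C_1 ≅ Z^21, C_2 ≅ Z^14.

∂_1: C_1 → C_0 maps an edge to its endpoints' difference, ∂[p,q] = q − p. For instance
  ∂ce = e − c.
The resulting 7×21 matrix has rank 6, and its Smith normal form has invariant factors (1,1,1,1,1,1).

The boundary map ∂_2: C_2 → C_1 maps a triangle to the signed sum of its edges. For instance
  ∂bdf = df − bf + bd,
  ∂bce = ce − be + bc.
This gives a 21×14 integer matrix of rank 13; reducing to Smith normal form yields diagonal entries (1,1,1,1,1,1,1,1,1,1,1,1,1).

Computing H_k = (kernel of ∂_k) / (image of ∂_{k+1}):

  H_0: rank C_0 − rank ∂_1 = 7 − 6 = 1, and the invariant factors of ∂_1 are all 1, so H_0 = Z.
  H_1: rank ker ∂_1 − rank ∂_2 = (21 − 6) − 13 = 2, and the invariant factors of ∂_2 are all 1, so H_1 = Z^2.
  H_2: rank ker ∂_2 − rank ∂_3 = (14 − 13) − 0 = 1, and there is no ∂_3, so H_2 = Z.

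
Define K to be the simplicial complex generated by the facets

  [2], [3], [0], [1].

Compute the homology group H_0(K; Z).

Take the total order 0 < 1 < 2 < 3 on the vertex set. Then K (dimension 0) consists of the simplices:

  0-simplices (4): [0], [1], [2], [3]

so the chain groups are C_0 ≅ Z^4.

Computing H_k = (kernel of ∂_k) / (image of ∂_{k+1}):

  H_0: rank C_0 − rank ∂_1 = 4 − 0 = 4, and there is no ∂_1, so H_0 ≅ Z^4.

(K is a triangulation of a set of 4 points.)

H_0 = Z^4.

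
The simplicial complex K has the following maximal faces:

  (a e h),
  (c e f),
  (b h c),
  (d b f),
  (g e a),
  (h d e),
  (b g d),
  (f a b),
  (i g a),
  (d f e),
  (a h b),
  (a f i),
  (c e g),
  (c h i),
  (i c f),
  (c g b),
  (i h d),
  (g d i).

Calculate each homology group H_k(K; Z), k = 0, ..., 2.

We work with the vertex ordering a < b < c < d < e < f < g < h < i. The simplices of K, each written with vertices in increasing order, are:

  0-simplices (9): a, b, c, d, e, f, g, h, i
  1-simplices (27): ab, ae, af, ag, ah, ai, bc, bd, bf, bg, bh, ce, cf, cg, ch, ci, de, df, dg, dh, di, ef, eg, eh, fi, gi, hi
  2-simplices (18): abf, abh, aeg, aeh, afi, agi, bcg, bch, bdf, bdg, cef, ceg, cfi, chi, def, deh, dgi, dhi

giving chain groups C_0 ≅ Z^9, C_1 ≅ Z^27, C_2 ≅ Z^18.

The boundary map ∂_1: C_1 → C_0 is given by ∂[p,q] = [q] − [p].
This gives a 9×27 integer matrix of rank 8; reducing to Smith normal form yields diagonal entries (1,1,1,1,1,1,1,1).

Boundary ∂_2: C_2 → C_1 sends each 2-simplex [p,q,r] to [q,r] − [p,r] + [p,q]. For instance
  ∂agi = gi − ai + ag,
  ∂aeh = eh − ah + ae.
This gives a 27×18 integer matrix of rank 17; reducing to Smith normal form yields diagonal entries (1,1,1,1,1,1,1,1,1,1,1,1,1,1,1,1,1).

Now H_k = ker ∂_k / im ∂_{k+1}, so:

  H_0: rank C_0 − rank ∂_1 = 9 − 8 = 1, and the invariant factors of ∂_1 are all 1, so H_0 ≅ Z.
  H_1: rank ker ∂_1 − rank ∂_2 = (27 − 8) − 17 = 2, and the invariant factors of ∂_2 are all 1, so H_1 ≅ Z^2.
  H_2: rank ker ∂_2 − rank ∂_3 = (18 − 17) − 0 = 1, and there is no ∂_3, so H_2 ≅ Z.

H_0 ≅ Z,  H_1 ≅ Z^2,  H_2 ≅ Z.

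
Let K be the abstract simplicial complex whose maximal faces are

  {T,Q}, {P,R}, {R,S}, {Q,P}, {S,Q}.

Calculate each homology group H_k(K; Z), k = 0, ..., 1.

Order the vertices as P < Q < R < S < T. Listing each simplex with vertices in this order, K has dimension 1 with simplices:

  0-simplices (5): P, Q, R, S, T
  1-simplices (5): PQ, PR, QS, QT, RS

so the chain groups are C_0 ≅ Z^5, C_1 ≅ Z^5.

∂_1: C_1 → C_0 is given by ∂[p,q] = [q] − [p]. For instance
  ∂PR = R − P.
The 5×5 boundary matrix has rank 4 and Smith normal form diag(1,1,1,1).

Now H_k = ker ∂_k / im ∂_{k+1}, so:

  H_0: rank C_0 − rank ∂_1 = 5 − 4 = 1, and the invariant factors of ∂_1 are all 1, so H_0 = Z.
  H_1: rank ker ∂_1 − rank ∂_2 = (5 − 4) − 0 = 1, and there is no ∂_2, so H_1 = Z.

H_0 = Z,  H_1 = Z.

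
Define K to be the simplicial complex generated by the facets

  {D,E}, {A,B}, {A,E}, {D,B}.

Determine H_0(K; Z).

H_0 = Z.

Fix the vertex order A < B < D < E and write every simplex with vertices in increasing order. Then dim K = 1 and the simplices of K are:

  0-simplices (4): A, B, D, E
  1-simplices (4): AB, AE, BD, DE

so the chain groups are C_0 ≅ Z^4, C_1 ≅ Z^4.

Boundary ∂_1: C_1 → C_0 is given by ∂[p,q] = [q] − [p].
The 4×4 boundary matrix has rank 3 and Smith normal form diag(1,1,1).

Computing H_k = (kernel of ∂_k) / (image of ∂_{k+1}):

  H_0: rank C_0 − rank ∂_1 = 4 − 3 = 1, and the invariant factors of ∂_1 are all 1, so H_0 ≅ Z.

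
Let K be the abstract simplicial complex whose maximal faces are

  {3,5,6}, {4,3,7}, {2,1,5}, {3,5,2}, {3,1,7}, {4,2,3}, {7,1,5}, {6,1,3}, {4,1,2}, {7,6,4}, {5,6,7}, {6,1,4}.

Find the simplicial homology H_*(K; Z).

Fix the vertex order 1 < 2 < 3 < 4 < 5 < 6 < 7 and write every simplex with vertices in increasing order. Then dim K = 2 and the simplices of K are:

  0-simplices (7): [1], [2], [3], [4], [5], [6], [7]
  1-simplices (18): [1,2], [1,3], [1,4], [1,5], [1,6], [1,7], [2,3], [2,4], [2,5], [3,4], [3,5], [3,6], [3,7], [4,6], [4,7], [5,6], [5,7], [6,7]
  2-simplices (12): [1,2,4], [1,2,5], [1,3,6], [1,3,7], [1,4,6], [1,5,7], [2,3,4], [2,3,5], [3,4,7], [3,5,6], [4,6,7], [5,6,7]

so the chain groups are C_0 ≅ Z^7, C_1 ≅ Z^18, C_2 ≅ Z^12.

The boundary map ∂_1: C_1 → C_0 sends each edge [p,q] (with p < q) to q − p.
As a 7×18 matrix over Z this has rank 6, with invariant factors (1,1,1,1,1,1).

Boundary ∂_2: C_2 → C_1 acts by ∂[p,q,r] = [q,r] − [p,r] + [p,q]. For instance
  ∂[1,3,6] = [3,6] − [1,6] + [1,3],
  ∂[1,3,7] = [3,7] − [1,7] + [1,3].
This gives a 18×12 integer matrix of rank 12; reducing to Smith normal form yields diagonal entries (1,1,1,1,1,1,1,1,1,1,1,2).

Reading off H_k = ker ∂_k / im ∂_{k+1}:

  H_0: rank C_0 − rank ∂_1 = 7 − 6 = 1, and the invariant factors of ∂_1 are all 1, so H_0 = Z.
  H_1: rank ker ∂_1 − rank ∂_2 = (18 − 6) − 12 = 0, and ∂_2 has invariant factor 2 > 1, so H_1 = Z/2.
  H_2: rank ker ∂_2 − rank ∂_3 = (12 − 12) − 0 = 0, and there is no ∂_3, so H_2 = 0.

(K is a triangulation of the real projective plane RP^2.)

H_0 ≅ Z,  H_1 ≅ Z/2,  H_2 = 0.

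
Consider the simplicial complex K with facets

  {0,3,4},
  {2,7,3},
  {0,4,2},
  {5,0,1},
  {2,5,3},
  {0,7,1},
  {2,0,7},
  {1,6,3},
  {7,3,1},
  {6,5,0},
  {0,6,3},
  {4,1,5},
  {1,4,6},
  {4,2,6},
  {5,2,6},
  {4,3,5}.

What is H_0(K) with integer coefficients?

K has 8 vertices, 24 edges, 16 triangles.
rank ∂_0 = 0, rank ∂_1 = 7 ⇒ b_0 = 8 − 0 − 7 = 1; all invariant factors of ∂_1 are 1 so no torsion. So H_0 ≅ Z.

H_0 = Z.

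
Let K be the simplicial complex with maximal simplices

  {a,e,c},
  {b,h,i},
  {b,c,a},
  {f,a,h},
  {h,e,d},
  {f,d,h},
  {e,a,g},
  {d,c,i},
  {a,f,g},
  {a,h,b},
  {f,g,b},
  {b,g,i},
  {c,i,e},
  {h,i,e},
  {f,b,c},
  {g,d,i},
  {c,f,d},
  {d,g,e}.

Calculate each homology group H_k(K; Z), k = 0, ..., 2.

Fix the vertex order a < b < c < d < e < f < g < h < i and write every simplex with vertices in increasing order. Then dim K = 2 and the simplices of K are:

  0-simplices (9): a, b, c, d, e, f, g, h, i
  1-simplices (27): ab, ac, ae, af, ag, ah, bc, bf, bg, bh, bi, cd, ce, cf, ci, de, df, dg, dh, di, eg, eh, ei, fg, fh, gi, hi
  2-simplices (18): abc, abh, ace, aeg, afg, afh, bcf, bfg, bgi, bhi, cdf, cdi, cei, deg, deh, dfh, dgi, ehi

Hence C_0 ≅ Z^9, C_1 ≅ Z^27, C_2 ≅ Z^18.

Boundary ∂_1: C_1 → C_0 maps an edge to its endpoints' difference, ∂[p,q] = q − p. For instance
  ∂bf = f − b.
This gives a 9×27 integer matrix of rank 8; reducing to Smith normal form yields diagonal entries (1,1,1,1,1,1,1,1).

Boundary ∂_2: C_2 → C_1 acts by ∂[p,q,r] = [q,r] − [p,r] + [p,q]. For instance
  ∂deg = eg − dg + de,
  ∂dfh = fh − dh + df.
The resulting 27×18 matrix has rank 18, and its Smith normal form has invariant factors (1,1,1,1,1,1,1,1,1,1,1,1,1,1,1,1,1,2).

Reading off H_k = ker ∂_k / im ∂_{k+1}:

  H_0: rank C_0 − rank ∂_1 = 9 − 8 = 1, and the invariant factors of ∂_1 are all 1, so H_0 = Z.
  H_1: rank ker ∂_1 − rank ∂_2 = (27 − 8) − 18 = 1, and ∂_2 has invariant factor 2 > 1, so H_1 = Z ⊕ Z/2.
  H_2: rank ker ∂_2 − rank ∂_3 = (18 − 18) − 0 = 0, and there is no ∂_3, so H_2 = 0.

As a check, the Euler characteristic is 9 − 27 + 18 = 0, which agrees with 1 − 1 + 0 = 0.

H_0 ≅ Z,  H_1 ≅ Z ⊕ Z/2,  H_2 = 0.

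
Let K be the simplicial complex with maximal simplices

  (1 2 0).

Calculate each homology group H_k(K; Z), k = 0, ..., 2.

H_0 ≅ Z,  H_1 = 0,  H_2 = 0.

K has 3 vertices, 3 edges, 1 triangle.
rank ∂_0 = 0, rank ∂_1 = 2 ⇒ b_0 = 3 − 0 − 2 = 1; all invariant factors of ∂_1 are 1 so no torsion. So H_0 ≅ Z.
rank ∂_1 = 2, rank ∂_2 = 1 ⇒ b_1 = 3 − 2 − 1 = 0; all invariant factors of ∂_2 are 1 so no torsion. So H_1 ≅ 0.
rank ∂_2 = 1, rank ∂_3 = 0 ⇒ b_2 = 1 − 1 − 0 = 0. So H_2 ≅ 0.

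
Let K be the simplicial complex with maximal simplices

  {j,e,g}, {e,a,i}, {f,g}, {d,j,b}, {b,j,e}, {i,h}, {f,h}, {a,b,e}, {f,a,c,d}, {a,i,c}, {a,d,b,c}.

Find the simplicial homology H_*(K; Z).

H_0 = Z,  H_1 = Z^2,  H_2 = 0,  H_3 = 0.

We work with the vertex ordering a < b < c < d < e < f < g < h < i < j. The simplices of K, each written with vertices in increasing order, are:

  0-simplices (10): a, b, c, d, e, f, g, h, i, j
  1-simplices (22): ab, ac, ad, ae, af, ai, bc, bd, be, bj, cd, cf, ci, df, dj, eg, ei, ej, fg, fh, gj, hi
  2-simplices (13): abc, abd, abe, acd, acf, aci, adf, aei, bcd, bdj, bej, cdf, egj
  3-simplices (2): abcd, acdf

so the chain groups are C_0 ≅ Z^10, C_1 ≅ Z^22, C_2 ≅ Z^13, C_3 ≅ Z^2.

∂_1: C_1 → C_0 is given by ∂[p,q] = [q] − [p]. For instance
  ∂gj = j − g.
This gives a 10×22 integer matrix of rank 9; reducing to Smith normal form yields diagonal entries (1,1,1,1,1,1,1,1,1).

∂_2: C_2 → C_1 acts by ∂[p,q,r] = [q,r] − [p,r] + [p,q]. For instance
  ∂acd = cd − ad + ac,
  ∂acf = cf − af + ac.
The 22×13 boundary matrix has rank 11 and Smith normal form diag(1,1,1,1,1,1,1,1,1,1,1).

The boundary map ∂_3: C_3 → C_2 sends each 3-simplex σ to the alternating sum Σ_i (−1)^i (σ with its i-th vertex removed). For instance
  ∂abcd = bcd − acd + abd − abc,
  ∂acdf = cdf − adf + acf − acd.
As a 13×2 matrix over Z this has rank 2, with invariant factors (1,1).

From H_k ≅ ker(∂_k) / im(∂_{k+1}) we obtain:

  H_0: rank C_0 − rank ∂_1 = 10 − 9 = 1, and the invariant factors of ∂_1 are all 1, so H_0 = Z.
  H_1: rank ker ∂_1 − rank ∂_2 = (22 − 9) − 11 = 2, and the invariant factors of ∂_2 are all 1, so H_1 = Z^2.
  H_2: rank ker ∂_2 − rank ∂_3 = (13 − 11) − 2 = 0, and the invariant factors of ∂_3 are all 1, so H_2 = 0.
  H_3: rank ker ∂_3 − rank ∂_4 = (2 − 2) − 0 = 0, and there is no ∂_4, so H_3 = 0.

As a check, the Euler characteristic is 10 − 22 + 13 − 2 = -1, which agrees with 1 − 2 + 0 − 0 = -1.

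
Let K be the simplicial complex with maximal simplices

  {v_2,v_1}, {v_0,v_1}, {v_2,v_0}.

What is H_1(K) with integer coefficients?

Order the vertices as v_0 < v_1 < v_2. Listing each simplex with vertices in this order, K has dimension 1 with simplices:

  0-simplices (3): [v_0], [v_1], [v_2]
  1-simplices (3): [v_0,v_1], [v_0,v_2], [v_1,v_2]

Hence C_0 ≅ Z^3, C_1 ≅ Z^3.

Boundary ∂_1: C_1 → C_0 is given by ∂[p,q] = [q] − [p].
This gives a 3×3 integer matrix of rank 2; reducing to Smith normal form yields diagonal entries (1,1).

From H_k ≅ ker(∂_k) / im(∂_{k+1}) we obtain:

  H_1: rank ker ∂_1 − rank ∂_2 = (3 − 2) − 0 = 1, and there is no ∂_2, so H_1 ≅ Z.

H_1 ≅ Z.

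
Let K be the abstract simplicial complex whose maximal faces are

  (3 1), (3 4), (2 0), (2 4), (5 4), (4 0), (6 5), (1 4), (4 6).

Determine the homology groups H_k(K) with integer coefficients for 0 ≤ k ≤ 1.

K has 7 vertices, 9 edges.
rank ∂_0 = 0, rank ∂_1 = 6 ⇒ b_0 = 7 − 0 − 6 = 1; all invariant factors of ∂_1 are 1 so no torsion. So H_0 = Z.
rank ∂_1 = 6, rank ∂_2 = 0 ⇒ b_1 = 9 − 6 − 0 = 3. So H_1 = Z^3.

H_0 = Z,  H_1 = Z^3.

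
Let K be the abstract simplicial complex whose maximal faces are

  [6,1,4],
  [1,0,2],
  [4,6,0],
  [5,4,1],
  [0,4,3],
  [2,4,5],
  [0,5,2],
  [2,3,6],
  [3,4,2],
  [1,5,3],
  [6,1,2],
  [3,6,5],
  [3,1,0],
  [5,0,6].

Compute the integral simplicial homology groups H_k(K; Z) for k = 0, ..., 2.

H_0 = Z,  H_1 = Z^2,  H_2 = Z.

Take the total order 0 < 1 < 2 < 3 < 4 < 5 < 6 on the vertex set. Then K (dimension 2) consists of the simplices:

  0-simplices (7): [0], [1], [2], [3], [4], [5], [6]
  1-simplices (21): [0,1], [0,2], [0,3], [0,4], [0,5], [0,6], [1,2], [1,3], [1,4], [1,5], [1,6], [2,3], [2,4], [2,5], [2,6], [3,4], [3,5], [3,6], [4,5], [4,6], [5,6]
  2-simplices (14): [0,1,2], [0,1,3], [0,2,5], [0,3,4], [0,4,6], [0,5,6], [1,2,6], [1,3,5], [1,4,5], [1,4,6], [2,3,4], [2,3,6], [2,4,5], [3,5,6]

Hence C_0 ≅ Z^7, C_1 ≅ Z^21, C_2 ≅ Z^14.

Boundary ∂_1: C_1 → C_0 is given by ∂[p,q] = [q] − [p]. For instance
  ∂[0,4] = [4] − [0].
This gives a 7×21 integer matrix of rank 6; reducing to Smith normal form yields diagonal entries (1,1,1,1,1,1).

The boundary map ∂_2: C_2 → C_1 sends each 2-simplex [p,q,r] to [q,r] − [p,r] + [p,q]. For instance
  ∂[1,4,5] = [4,5] − [1,5] + [1,4],
  ∂[1,2,6] = [2,6] − [1,6] + [1,2].
The resulting 21×14 matrix has rank 13, and its Smith normal form has invariant factors (1,1,1,1,1,1,1,1,1,1,1,1,1).

Now H_k = ker ∂_k / im ∂_{k+1}, so:

  H_0: rank C_0 − rank ∂_1 = 7 − 6 = 1, and the invariant factors of ∂_1 are all 1, so H_0 = Z.
  H_1: rank ker ∂_1 − rank ∂_2 = (21 − 6) − 13 = 2, and the invariant factors of ∂_2 are all 1, so H_1 = Z^2.
  H_2: rank ker ∂_2 − rank ∂_3 = (14 − 13) − 0 = 1, and there is no ∂_3, so H_2 = Z.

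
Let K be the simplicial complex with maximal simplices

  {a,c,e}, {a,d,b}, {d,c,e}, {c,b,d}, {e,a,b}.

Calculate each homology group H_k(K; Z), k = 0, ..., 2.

Order the vertices as a < b < c < d < e. Listing each simplex with vertices in this order, K has dimension 2 with simplices:

  0-simplices (5): a, b, c, d, e
  1-simplices (10): ab, ac, ad, ae, bc, bd, be, cd, ce, de
  2-simplices (5): abd, abe, ace, bcd, cde

Hence C_0 ≅ Z^5, C_1 ≅ Z^10, C_2 ≅ Z^5.

The boundary map ∂_1: C_1 → C_0 is given by ∂[p,q] = [q] − [p]. For instance
  ∂ad = d − a.
The 5×10 boundary matrix has rank 4 and Smith normal form diag(1,1,1,1).

∂_2: C_2 → C_1 maps a triangle to the signed sum of its edges. For instance
  ∂bcd = cd − bd + bc,
  ∂cde = de − ce + cd.
As a 10×5 matrix over Z this has rank 5, with invariant factors (1,1,1,1,1).

Computing H_k = (kernel of ∂_k) / (image of ∂_{k+1}):

  H_0: rank C_0 − rank ∂_1 = 5 − 4 = 1, and the invariant factors of ∂_1 are all 1, so H_0 = Z.
  H_1: rank ker ∂_1 − rank ∂_2 = (10 − 4) − 5 = 1, and the invariant factors of ∂_2 are all 1, so H_1 = Z.
  H_2: rank ker ∂_2 − rank ∂_3 = (5 − 5) − 0 = 0, and there is no ∂_3, so H_2 = 0.

As a check, the Euler characteristic is 5 − 10 + 5 = 0, which agrees with 1 − 1 + 0 = 0.
(K is a triangulation of the Möbius band.)

H_0 = Z,  H_1 = Z,  H_2 = 0.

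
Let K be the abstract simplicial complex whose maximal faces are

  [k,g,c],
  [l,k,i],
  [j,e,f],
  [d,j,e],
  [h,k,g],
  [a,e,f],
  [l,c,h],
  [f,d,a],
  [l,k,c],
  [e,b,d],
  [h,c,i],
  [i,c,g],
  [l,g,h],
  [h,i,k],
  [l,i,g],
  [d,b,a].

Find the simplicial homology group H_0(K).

Fix the vertex order a < b < c < d < e < f < g < h < i < j < k < l and write every simplex with vertices in increasing order. Then dim K = 2 and the simplices of K are:

  0-simplices (12): a, b, c, d, e, f, g, h, i, j, k, l
  1-simplices (27): ab, ad, ae, af, bd, be, cg, ch, ci, ck, cl, de, df, dj, ef, ej, fj, gh, gi, gk, gl, hi, hk, hl, ik, il, kl
  2-simplices (16): abd, adf, aef, bde, cgi, cgk, chi, chl, ckl, dej, efj, ghk, ghl, gil, hik, ikl

Hence C_0 ≅ Z^12, C_1 ≅ Z^27, C_2 ≅ Z^16.

Boundary ∂_1: C_1 → C_0 is given by ∂[p,q] = [q] − [p]. For instance
  ∂ej = j − e.
As a 12×27 matrix over Z this has rank 10, with invariant factors (1,1,1,1,1,1,1,1,1,1).

Boundary ∂_2: C_2 → C_1 acts by ∂[p,q,r] = [q,r] − [p,r] + [p,q]. For instance
  ∂ghl = hl − gl + gh,
  ∂bde = de − be + bd.
The 27×16 boundary matrix has rank 16 and Smith normal form diag(1,1,1,1,1,1,1,1,1,1,1,1,1,1,1,2).

From H_k ≅ ker(∂_k) / im(∂_{k+1}) we obtain:

  H_0: rank C_0 − rank ∂_1 = 12 − 10 = 2, and the invariant factors of ∂_1 are all 1, so H_0 = Z^2.

H_0 = Z^2.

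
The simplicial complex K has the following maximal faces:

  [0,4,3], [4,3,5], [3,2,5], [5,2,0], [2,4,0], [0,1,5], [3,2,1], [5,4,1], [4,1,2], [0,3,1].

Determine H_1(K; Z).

Fix the vertex order 0 < 1 < 2 < 3 < 4 < 5 and write every simplex with vertices in increasing order. Then dim K = 2 and the simplices of K are:

  0-simplices (6): [0], [1], [2], [3], [4], [5]
  1-simplices (15): [0,1], [0,2], [0,3], [0,4], [0,5], [1,2], [1,3], [1,4], [1,5], [2,3], [2,4], [2,5], [3,4], [3,5], [4,5]
  2-simplices (10): [0,1,3], [0,1,5], [0,2,4], [0,2,5], [0,3,4], [1,2,3], [1,2,4], [1,4,5], [2,3,5], [3,4,5]

Hence C_0 ≅ Z^6, C_1 ≅ Z^15, C_2 ≅ Z^10.

∂_1: C_1 → C_0 maps an edge to its endpoints' difference, ∂[p,q] = q − p.
As a 6×15 matrix over Z this has rank 5, with invariant factors (1,1,1,1,1).

∂_2: C_2 → C_1 sends each 2-simplex [p,q,r] to [q,r] − [p,r] + [p,q]. For instance
  ∂[0,1,5] = [1,5] − [0,5] + [0,1],
  ∂[0,2,4] = [2,4] − [0,4] + [0,2].
As a 15×10 matrix over Z this has rank 10, with invariant factors (1,1,1,1,1,1,1,1,1,2).

Now H_k = ker ∂_k / im ∂_{k+1}, so:

  H_1: rank ker ∂_1 − rank ∂_2 = (15 − 5) − 10 = 0, and ∂_2 has invariant factor 2 > 1, so H_1 = Z/2.

(K is a triangulation of the real projective plane RP^2.)

H_1 ≅ Z/2.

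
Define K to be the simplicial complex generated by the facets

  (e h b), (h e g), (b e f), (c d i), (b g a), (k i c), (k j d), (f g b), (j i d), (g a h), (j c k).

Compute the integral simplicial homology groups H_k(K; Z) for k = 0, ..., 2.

Take the total order a < b < c < d < e < f < g < h < i < j < k on the vertex set. Then K (dimension 2) consists of the simplices:

  0-simplices (11): a, b, c, d, e, f, g, h, i, j, k
  1-simplices (22): ab, ag, ah, be, bf, bg, bh, cd, ci, cj, ck, di, dj, dk, ef, eg, eh, fg, gh, ij, ik, jk
  2-simplices (11): abg, agh, bef, beh, bfg, cdi, cik, cjk, dij, djk, egh

Hence C_0 ≅ Z^11, C_1 ≅ Z^22, C_2 ≅ Z^11.

The boundary map ∂_1: C_1 → C_0 sends each edge [p,q] (with p < q) to q − p.
The resulting 11×22 matrix has rank 9, and its Smith normal form has invariant factors (1,1,1,1,1,1,1,1,1).

∂_2: C_2 → C_1 sends each 2-simplex [p,q,r] to [q,r] − [p,r] + [p,q]. For instance
  ∂cjk = jk − ck + cj,
  ∂abg = bg − ag + ab.
The resulting 22×11 matrix has rank 11, and its Smith normal form has invariant factors (1,1,1,1,1,1,1,1,1,1,1).

Now H_k = ker ∂_k / im ∂_{k+1}, so:

  H_0: rank C_0 − rank ∂_1 = 11 − 9 = 2, and the invariant factors of ∂_1 are all 1, so H_0 = Z^2.
  H_1: rank ker ∂_1 − rank ∂_2 = (22 − 9) − 11 = 2, and the invariant factors of ∂_2 are all 1, so H_1 = Z^2.
  H_2: rank ker ∂_2 − rank ∂_3 = (11 − 11) − 0 = 0, and there is no ∂_3, so H_2 = 0.

H_0 ≅ Z^2,  H_1 ≅ Z^2,  H_2 = 0.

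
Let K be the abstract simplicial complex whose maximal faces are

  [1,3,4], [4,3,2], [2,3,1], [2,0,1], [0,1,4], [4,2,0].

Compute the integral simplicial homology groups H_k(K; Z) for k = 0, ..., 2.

H_0 ≅ Z,  H_1 = 0,  H_2 ≅ Z.

Order the vertices as 0 < 1 < 2 < 3 < 4. Listing each simplex with vertices in this order, K has dimension 2 with simplices:

  0-simplices (5): [0], [1], [2], [3], [4]
  1-simplices (9): [0,1], [0,2], [0,4], [1,2], [1,3], [1,4], [2,3], [2,4], [3,4]
  2-simplices (6): [0,1,2], [0,1,4], [0,2,4], [1,2,3], [1,3,4], [2,3,4]

so the chain groups are C_0 ≅ Z^5, C_1 ≅ Z^9, C_2 ≅ Z^6.

∂_1: C_1 → C_0 is given by ∂[p,q] = [q] − [p]. For instance
  ∂[0,1] = [1] − [0].
The 5×9 boundary matrix has rank 4 and Smith normal form diag(1,1,1,1).

The boundary map ∂_2: C_2 → C_1 acts by ∂[p,q,r] = [q,r] − [p,r] + [p,q]. For instance
  ∂[0,2,4] = [2,4] − [0,4] + [0,2],
  ∂[1,3,4] = [3,4] − [1,4] + [1,3].
The resulting 9×6 matrix has rank 5, and its Smith normal form has invariant factors (1,1,1,1,1).

From H_k ≅ ker(∂_k) / im(∂_{k+1}) we obtain:

  H_0: rank C_0 − rank ∂_1 = 5 − 4 = 1, and the invariant factors of ∂_1 are all 1, so H_0 = Z.
  H_1: rank ker ∂_1 − rank ∂_2 = (9 − 4) − 5 = 0, and the invariant factors of ∂_2 are all 1, so H_1 = 0.
  H_2: rank ker ∂_2 − rank ∂_3 = (6 − 5) − 0 = 1, and there is no ∂_3, so H_2 = Z.

(K is a triangulation of the 2-sphere S^2.)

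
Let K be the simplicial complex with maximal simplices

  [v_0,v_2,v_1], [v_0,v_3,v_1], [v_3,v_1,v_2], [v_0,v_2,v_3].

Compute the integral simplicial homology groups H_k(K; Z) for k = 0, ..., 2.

Take the total order v_0 < v_1 < v_2 < v_3 on the vertex set. Then K (dimension 2) consists of the simplices:

  0-simplices (4): [v_0], [v_1], [v_2], [v_3]
  1-simplices (6): [v_0,v_1], [v_0,v_2], [v_0,v_3], [v_1,v_2], [v_1,v_3], [v_2,v_3]
  2-simplices (4): [v_0,v_1,v_2], [v_0,v_1,v_3], [v_0,v_2,v_3], [v_1,v_2,v_3]

Hence C_0 ≅ Z^4, C_1 ≅ Z^6, C_2 ≅ Z^4.

The boundary map ∂_1: C_1 → C_0 maps an edge to its endpoints' difference, ∂[p,q] = q − p. For instance
  ∂[v_2,v_3] = [v_3] − [v_2].
The resulting 4×6 matrix has rank 3, and its Smith normal form has invariant factors (1,1,1).

The boundary map ∂_2: C_2 → C_1 sends each 2-simplex [p,q,r] to [q,r] − [p,r] + [p,q]. For instance
  ∂[v_0,v_2,v_3] = [v_2,v_3] − [v_0,v_3] + [v_0,v_2],
  ∂[v_1,v_2,v_3] = [v_2,v_3] − [v_1,v_3] + [v_1,v_2].
This gives a 6×4 integer matrix of rank 3; reducing to Smith normal form yields diagonal entries (1,1,1).

From H_k ≅ ker(∂_k) / im(∂_{k+1}) we obtain:

  H_0: rank C_0 − rank ∂_1 = 4 − 3 = 1, and the invariant factors of ∂_1 are all 1, so H_0 = Z.
  H_1: rank ker ∂_1 − rank ∂_2 = (6 − 3) − 3 = 0, and the invariant factors of ∂_2 are all 1, so H_1 = 0.
  H_2: rank ker ∂_2 − rank ∂_3 = (4 − 3) − 0 = 1, and there is no ∂_3, so H_2 = Z.

As a check, the Euler characteristic is 4 − 6 + 4 = 2, which agrees with 1 − 0 + 1 = 2.
(K is a triangulation of the 2-sphere S^2.)

H_0 = Z,  H_1 = 0,  H_2 = Z.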